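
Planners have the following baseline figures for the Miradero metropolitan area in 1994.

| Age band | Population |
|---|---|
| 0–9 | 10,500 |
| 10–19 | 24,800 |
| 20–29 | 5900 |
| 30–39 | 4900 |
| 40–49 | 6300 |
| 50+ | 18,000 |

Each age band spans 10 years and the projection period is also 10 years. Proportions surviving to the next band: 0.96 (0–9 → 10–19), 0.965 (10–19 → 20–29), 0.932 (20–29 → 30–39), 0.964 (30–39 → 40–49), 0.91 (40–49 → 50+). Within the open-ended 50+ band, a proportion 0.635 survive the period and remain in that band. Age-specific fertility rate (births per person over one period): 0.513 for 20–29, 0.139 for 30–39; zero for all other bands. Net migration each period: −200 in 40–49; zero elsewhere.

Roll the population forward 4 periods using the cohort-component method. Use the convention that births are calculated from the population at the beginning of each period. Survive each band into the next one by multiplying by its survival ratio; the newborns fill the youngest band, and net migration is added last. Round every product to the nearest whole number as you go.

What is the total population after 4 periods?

Let group 1 be 0–9 through group 6 = 50+.
— Period 1 —
Births: 5900 × 0.513 = 3027  |  4900 × 0.139 = 681 → 3708
Group 2: 10500 × 0.96 = 10080
Group 3: 24800 × 0.965 = 23932
Group 4: 5900 × 0.932 = 5499
Group 5: 4900 × 0.964 = 4724
Group 6: 6300 × 0.91 + 18000 × 0.635 = 5733 + 11430 = 17163
Net migration: Group 5 − 200 → 4524
Population now: 0–9=3708, 10–19=10080, 20–29=23932, 30–39=5499, 40–49=4524, 50+=17163
— Period 2 —
Births: 23932 × 0.513 = 12277  |  5499 × 0.139 = 764 → 13041
Group 2: 3708 × 0.96 = 3560
Group 3: 10080 × 0.965 = 9727
Group 4: 23932 × 0.932 = 22305
Group 5: 5499 × 0.964 = 5301
Group 6: 4524 × 0.91 + 17163 × 0.635 = 4117 + 10899 = 15016
Net migration: Group 5 − 200 → 5101
Population now: 0–9=13041, 10–19=3560, 20–29=9727, 30–39=22305, 40–49=5101, 50+=15016
— Period 3 —
Births: 9727 × 0.513 = 4990  |  22305 × 0.139 = 3100 → 8090
Group 2: 13041 × 0.96 = 12519
Group 3: 3560 × 0.965 = 3435
Group 4: 9727 × 0.932 = 9066
Group 5: 22305 × 0.964 = 21502
Group 6: 5101 × 0.91 + 15016 × 0.635 = 4642 + 9535 = 14177
Net migration: Group 5 − 200 → 21302
Population now: 0–9=8090, 10–19=12519, 20–29=3435, 30–39=9066, 40–49=21302, 50+=14177
— Period 4 —
Births: 3435 × 0.513 = 1762  |  9066 × 0.139 = 1260 → 3022
Group 2: 8090 × 0.96 = 7766
Group 3: 12519 × 0.965 = 12081
Group 4: 3435 × 0.932 = 3201
Group 5: 9066 × 0.964 = 8740
Group 6: 21302 × 0.91 + 14177 × 0.635 = 19385 + 9002 = 28387
Net migration: Group 5 − 200 → 8540
Population now: 0–9=3022, 10–19=7766, 20–29=12081, 30–39=3201, 40–49=8540, 50+=28387
Total after period 4: 3022 + 7766 + 12081 + 3201 + 8540 + 28387 = 62997

62997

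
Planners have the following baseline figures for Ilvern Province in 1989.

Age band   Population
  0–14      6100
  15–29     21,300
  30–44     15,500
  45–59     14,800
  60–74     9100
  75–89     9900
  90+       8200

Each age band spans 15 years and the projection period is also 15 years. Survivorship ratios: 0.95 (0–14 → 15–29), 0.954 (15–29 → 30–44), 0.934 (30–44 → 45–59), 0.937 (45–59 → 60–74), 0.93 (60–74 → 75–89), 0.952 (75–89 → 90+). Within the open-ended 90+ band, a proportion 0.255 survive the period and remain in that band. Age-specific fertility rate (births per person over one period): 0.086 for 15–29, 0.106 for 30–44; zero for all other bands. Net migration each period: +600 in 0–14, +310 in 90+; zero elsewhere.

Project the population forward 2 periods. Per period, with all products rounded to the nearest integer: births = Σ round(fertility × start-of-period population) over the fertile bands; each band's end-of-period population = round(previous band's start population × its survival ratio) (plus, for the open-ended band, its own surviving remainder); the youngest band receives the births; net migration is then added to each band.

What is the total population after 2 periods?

Numbering the groups 1..7 from youngest to oldest:
Period 1:
Births: 21300 × 0.086 = 1832, 15500 × 0.106 = 1643 → total 3475
Group 2: 6100 × 0.95 = 5795
Group 3: 21300 × 0.954 = 20320
Group 4: 15500 × 0.934 = 14477
Group 5: 14800 × 0.937 = 13868
Group 6: 9100 × 0.93 = 8463
Group 7: 9900 × 0.952 + 8200 × 0.255 = 9425 + 2091 = 11516
Net migration: Group 1 + 600 → 4075; Group 7 + 310 → 11826
→ [4075, 5795, 20320, 14477, 13868, 8463, 11826]
Period 2:
Births: 5795 × 0.086 = 498, 20320 × 0.106 = 2154 → total 2652
Group 2: 4075 × 0.95 = 3871
Group 3: 5795 × 0.954 = 5528
Group 4: 20320 × 0.934 = 18979
Group 5: 14477 × 0.937 = 13565
Group 6: 13868 × 0.93 = 12897
Group 7: 8463 × 0.952 + 11826 × 0.255 = 8057 + 3016 = 11073
Net migration: Group 1 + 600 → 3252; Group 7 + 310 → 11383
→ [3252, 3871, 5528, 18979, 13565, 12897, 11383]
Total after period 2: 3252 + 3871 + 5528 + 18979 + 13565 + 12897 + 11383 = 69475

69475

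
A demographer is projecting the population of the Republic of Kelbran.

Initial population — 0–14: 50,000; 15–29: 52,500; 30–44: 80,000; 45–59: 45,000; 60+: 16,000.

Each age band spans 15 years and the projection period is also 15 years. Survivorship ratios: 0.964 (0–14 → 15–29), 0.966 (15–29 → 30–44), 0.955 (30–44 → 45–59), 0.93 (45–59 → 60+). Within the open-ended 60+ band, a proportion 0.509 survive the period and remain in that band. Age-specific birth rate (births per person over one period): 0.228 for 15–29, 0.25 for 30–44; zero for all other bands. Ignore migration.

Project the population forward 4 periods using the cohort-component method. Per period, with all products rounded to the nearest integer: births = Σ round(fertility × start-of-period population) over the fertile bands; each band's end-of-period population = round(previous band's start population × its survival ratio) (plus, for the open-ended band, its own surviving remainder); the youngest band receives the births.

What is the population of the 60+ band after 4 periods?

89281

Period 1.
Births: 52500 × 0.228 = 11970, 80000 × 0.25 = 20000 → 31970
15–29: 50000 × 0.964 = 48200
30–44: 52500 × 0.966 = 50715
45–59: 80000 × 0.955 = 76400
60+: 45000 × 0.93 + 16000 × 0.509 = 41850 + 8144 = 49994
→ [31970, 48200, 50715, 76400, 49994]
Period 2.
Births: 48200 × 0.228 = 10990, 50715 × 0.25 = 12679 → 23669
15–29: 31970 × 0.964 = 30819
30–44: 48200 × 0.966 = 46561
45–59: 50715 × 0.955 = 48433
60+: 76400 × 0.93 + 49994 × 0.509 = 71052 + 25447 = 96499
→ [23669, 30819, 46561, 48433, 96499]
Period 3.
Births: 30819 × 0.228 = 7027, 46561 × 0.25 = 11640 → 18667
15–29: 23669 × 0.964 = 22817
30–44: 30819 × 0.966 = 29771
45–59: 46561 × 0.955 = 44466
60+: 48433 × 0.93 + 96499 × 0.509 = 45043 + 49118 = 94161
→ [18667, 22817, 29771, 44466, 94161]
Period 4.
Births: 22817 × 0.228 = 5202, 29771 × 0.25 = 7443 → 12645
15–29: 18667 × 0.964 = 17995
30–44: 22817 × 0.966 = 22041
45–59: 29771 × 0.955 = 28431
60+: 44466 × 0.93 + 94161 × 0.509 = 41353 + 47928 = 89281
→ [12645, 17995, 22041, 28431, 89281]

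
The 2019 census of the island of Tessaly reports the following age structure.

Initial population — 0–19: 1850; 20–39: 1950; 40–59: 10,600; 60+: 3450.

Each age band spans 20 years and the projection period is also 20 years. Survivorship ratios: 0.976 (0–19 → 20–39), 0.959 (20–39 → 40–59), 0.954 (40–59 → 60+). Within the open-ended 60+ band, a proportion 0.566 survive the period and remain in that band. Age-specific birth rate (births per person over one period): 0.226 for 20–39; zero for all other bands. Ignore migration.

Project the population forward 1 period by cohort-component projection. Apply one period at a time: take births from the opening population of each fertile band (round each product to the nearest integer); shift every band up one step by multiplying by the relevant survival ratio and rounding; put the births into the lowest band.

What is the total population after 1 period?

16182

(Bands numbered youngest = 1 to oldest = 4.)
— Period 1 —
Births: 1950 * 0.226 = 441
Band 2: 1850 * 0.976 = 1806
Band 3: 1950 * 0.959 = 1870
Band 4: 10600 * 0.954 + 3450 * 0.566 = 10112 + 1953 = 12065
Giving 441 / 1806 / 1870 / 12065.
Total after period 1: 441 + 1806 + 1870 + 12065 = 16182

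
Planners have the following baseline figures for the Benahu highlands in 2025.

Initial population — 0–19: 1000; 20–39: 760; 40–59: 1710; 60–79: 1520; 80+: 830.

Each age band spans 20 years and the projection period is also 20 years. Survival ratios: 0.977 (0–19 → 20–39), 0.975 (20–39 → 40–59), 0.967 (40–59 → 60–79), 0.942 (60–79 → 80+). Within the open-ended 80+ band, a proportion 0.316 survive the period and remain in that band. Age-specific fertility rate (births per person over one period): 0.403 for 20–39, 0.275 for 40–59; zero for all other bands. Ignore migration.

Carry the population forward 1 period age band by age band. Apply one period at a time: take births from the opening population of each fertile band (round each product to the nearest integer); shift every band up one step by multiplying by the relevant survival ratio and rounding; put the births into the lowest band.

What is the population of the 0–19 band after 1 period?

Let group 1 be 0–19 through group 5 = 80+.
Period 1.
Births: 760 × 0.403 = 306, 1710 × 0.275 = 470 ⇒ total 776
Group 2: 1000 × 0.977 = 977
Group 3: 760 × 0.975 = 741
Group 4: 1710 × 0.967 = 1654
Group 5: 1520 × 0.942 + 830 × 0.316 = 1432 + 262 = 1694
→ [776, 977, 741, 1654, 1694]

776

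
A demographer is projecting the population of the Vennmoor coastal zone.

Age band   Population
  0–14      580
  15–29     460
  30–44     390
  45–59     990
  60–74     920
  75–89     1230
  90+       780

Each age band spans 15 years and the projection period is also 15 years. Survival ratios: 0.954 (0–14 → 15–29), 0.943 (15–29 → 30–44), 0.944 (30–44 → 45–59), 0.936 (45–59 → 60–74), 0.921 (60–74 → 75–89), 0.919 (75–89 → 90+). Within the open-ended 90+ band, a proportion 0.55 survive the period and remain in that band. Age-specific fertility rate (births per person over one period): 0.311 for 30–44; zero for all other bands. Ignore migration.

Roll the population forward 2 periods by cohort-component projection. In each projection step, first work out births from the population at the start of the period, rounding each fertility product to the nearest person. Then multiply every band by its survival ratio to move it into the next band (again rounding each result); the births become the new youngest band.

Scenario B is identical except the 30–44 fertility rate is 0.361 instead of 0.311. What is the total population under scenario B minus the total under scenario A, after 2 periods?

[period 1]
Births: 390 * 0.311 = 121
15–29: 580 * 0.954 = 553
30–44: 460 * 0.943 = 434
45–59: 390 * 0.944 = 368
60–74: 990 * 0.936 = 927
75–89: 920 * 0.921 = 847
90+: 1230 * 0.919 + 780 * 0.55 = 1130 + 429 = 1559
Giving 121 / 553 / 434 / 368 / 927 / 847 / 1559.
[period 2]
Births: 434 * 0.311 = 135
15–29: 121 * 0.954 = 115
30–44: 553 * 0.943 = 521
45–59: 434 * 0.944 = 410
60–74: 368 * 0.936 = 344
75–89: 927 * 0.921 = 854
90+: 847 * 0.919 + 1559 * 0.55 = 778 + 857 = 1635
Giving 135 / 115 / 521 / 410 / 344 / 854 / 1635.
Scenario A total after 2 periods: 4014
Scenario B projection —
[period 1]
Births: 390 * 0.361 = 141
15–29: 580 * 0.954 = 553
30–44: 460 * 0.943 = 434
45–59: 390 * 0.944 = 368
60–74: 990 * 0.936 = 927
75–89: 920 * 0.921 = 847
90+: 1230 * 0.919 + 780 * 0.55 = 1130 + 429 = 1559
Giving 141 / 553 / 434 / 368 / 927 / 847 / 1559.
[period 2]
Births: 434 * 0.361 = 157
15–29: 141 * 0.954 = 135
30–44: 553 * 0.943 = 521
45–59: 434 * 0.944 = 410
60–74: 368 * 0.936 = 344
75–89: 927 * 0.921 = 854
90+: 847 * 0.919 + 1559 * 0.55 = 778 + 857 = 1635
Giving 157 / 135 / 521 / 410 / 344 / 854 / 1635.
Scenario B total after 2 periods: 4056
Difference B − A = 4056 − 4014 = 42

42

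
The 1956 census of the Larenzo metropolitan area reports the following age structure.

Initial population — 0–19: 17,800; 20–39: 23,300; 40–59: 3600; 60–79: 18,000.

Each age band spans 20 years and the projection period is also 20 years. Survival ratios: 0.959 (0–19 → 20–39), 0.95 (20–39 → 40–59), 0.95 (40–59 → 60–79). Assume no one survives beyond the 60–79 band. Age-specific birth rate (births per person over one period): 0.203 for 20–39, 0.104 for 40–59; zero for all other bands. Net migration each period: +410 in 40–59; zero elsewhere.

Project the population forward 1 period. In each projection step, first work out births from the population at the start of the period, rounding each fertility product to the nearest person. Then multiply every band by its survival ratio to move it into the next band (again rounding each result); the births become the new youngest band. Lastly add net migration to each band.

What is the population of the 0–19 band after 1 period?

5104

(Bands numbered youngest = 1 to oldest = 4.)
[period 1]
Births: 23300 × 0.203 = 4730  |  3600 × 0.104 = 374 → 5104
Band 2: 17800 × 0.959 = 17070
Band 3: 23300 × 0.95 = 22135
Band 4: 3600 × 0.95 = 3420
Net migration: Band 3 + 410 → 22545
End of period: [5104, 17070, 22545, 3420]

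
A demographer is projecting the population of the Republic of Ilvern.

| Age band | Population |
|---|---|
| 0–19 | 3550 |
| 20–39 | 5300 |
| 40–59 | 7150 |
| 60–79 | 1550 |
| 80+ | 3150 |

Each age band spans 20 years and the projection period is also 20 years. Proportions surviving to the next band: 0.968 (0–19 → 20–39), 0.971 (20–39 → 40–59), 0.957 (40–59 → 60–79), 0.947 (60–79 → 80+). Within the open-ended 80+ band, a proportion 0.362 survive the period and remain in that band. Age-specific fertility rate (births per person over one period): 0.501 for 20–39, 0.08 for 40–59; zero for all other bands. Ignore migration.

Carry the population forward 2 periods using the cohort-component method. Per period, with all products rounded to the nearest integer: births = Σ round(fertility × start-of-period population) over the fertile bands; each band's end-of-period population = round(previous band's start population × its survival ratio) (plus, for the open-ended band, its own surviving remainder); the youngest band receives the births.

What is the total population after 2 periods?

20942

(Bands numbered youngest = 1 to oldest = 5.)
Period 1:
Births: 5300 * 0.501 = 2655  |  7150 * 0.08 = 572 → total 3227
Band 2: 3550 * 0.968 = 3436
Band 3: 5300 * 0.971 = 5146
Band 4: 7150 * 0.957 = 6843
Band 5: 1550 * 0.947 + 3150 * 0.362 = 1468 + 1140 = 2608
Population now: 0–19=3227, 20–39=3436, 40–59=5146, 60–79=6843, 80+=2608
Period 2:
Births: 3436 * 0.501 = 1721  |  5146 * 0.08 = 412 → total 2133
Band 2: 3227 * 0.968 = 3124
Band 3: 3436 * 0.971 = 3336
Band 4: 5146 * 0.957 = 4925
Band 5: 6843 * 0.947 + 2608 * 0.362 = 6480 + 944 = 7424
Population now: 0–19=2133, 20–39=3124, 40–59=3336, 60–79=4925, 80+=7424
Total after period 2: 2133 + 3124 + 3336 + 4925 + 7424 = 20942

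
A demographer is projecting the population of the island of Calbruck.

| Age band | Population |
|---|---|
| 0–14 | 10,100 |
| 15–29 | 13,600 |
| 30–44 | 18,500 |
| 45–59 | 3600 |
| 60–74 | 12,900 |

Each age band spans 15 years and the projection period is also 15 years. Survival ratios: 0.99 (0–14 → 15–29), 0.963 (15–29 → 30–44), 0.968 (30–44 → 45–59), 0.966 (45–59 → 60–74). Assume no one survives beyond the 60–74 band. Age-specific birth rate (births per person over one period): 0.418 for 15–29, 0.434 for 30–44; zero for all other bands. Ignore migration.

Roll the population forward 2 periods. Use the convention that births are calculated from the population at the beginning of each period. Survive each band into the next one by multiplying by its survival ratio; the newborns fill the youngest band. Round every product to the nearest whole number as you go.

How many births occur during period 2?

9864

Period 1:
Births: 13600 * 0.418 = 5685, 18500 * 0.434 = 8029 — total 13714
15–29: 10100 * 0.99 = 9999
30–44: 13600 * 0.963 = 13097
45–59: 18500 * 0.968 = 17908
60–74: 3600 * 0.966 = 3478
→ [13714, 9999, 13097, 17908, 3478]
Period 2:
Births: 9999 * 0.418 = 4180, 13097 * 0.434 = 5684 — total 9864
15–29: 13714 * 0.99 = 13577
30–44: 9999 * 0.963 = 9629
45–59: 13097 * 0.968 = 12678
60–74: 17908 * 0.966 = 17299
→ [9864, 13577, 9629, 12678, 17299]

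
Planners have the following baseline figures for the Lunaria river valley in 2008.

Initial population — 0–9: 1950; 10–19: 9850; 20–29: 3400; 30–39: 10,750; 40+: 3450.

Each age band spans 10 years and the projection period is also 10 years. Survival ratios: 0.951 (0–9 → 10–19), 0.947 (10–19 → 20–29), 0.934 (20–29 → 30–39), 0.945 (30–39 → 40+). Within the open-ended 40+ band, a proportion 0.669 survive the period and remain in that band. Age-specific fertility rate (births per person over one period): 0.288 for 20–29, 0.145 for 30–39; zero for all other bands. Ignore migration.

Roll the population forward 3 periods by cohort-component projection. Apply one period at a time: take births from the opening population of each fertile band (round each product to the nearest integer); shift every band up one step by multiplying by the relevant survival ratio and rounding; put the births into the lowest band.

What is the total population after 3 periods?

Numbering the bands 1..5 from youngest to oldest:
[period 1]
Births: 3400 × 0.288 = 979  |  10750 × 0.145 = 1559 → 2538
Band 2: 1950 × 0.951 = 1854
Band 3: 9850 × 0.947 = 9328
Band 4: 3400 × 0.934 = 3176
Band 5: 10750 × 0.945 + 3450 × 0.669 = 10159 + 2308 = 12467
Giving 2538 / 1854 / 9328 / 3176 / 12467.
[period 2]
Births: 9328 × 0.288 = 2686  |  3176 × 0.145 = 461 → 3147
Band 2: 2538 × 0.951 = 2414
Band 3: 1854 × 0.947 = 1756
Band 4: 9328 × 0.934 = 8712
Band 5: 3176 × 0.945 + 12467 × 0.669 = 3001 + 8340 = 11341
Giving 3147 / 2414 / 1756 / 8712 / 11341.
[period 3]
Births: 1756 × 0.288 = 506  |  8712 × 0.145 = 1263 → 1769
Band 2: 3147 × 0.951 = 2993
Band 3: 2414 × 0.947 = 2286
Band 4: 1756 × 0.934 = 1640
Band 5: 8712 × 0.945 + 11341 × 0.669 = 8233 + 7587 = 15820
Giving 1769 / 2993 / 2286 / 1640 / 15820.
Total after period 3: 1769 + 2993 + 2286 + 1640 + 15820 = 24508

24508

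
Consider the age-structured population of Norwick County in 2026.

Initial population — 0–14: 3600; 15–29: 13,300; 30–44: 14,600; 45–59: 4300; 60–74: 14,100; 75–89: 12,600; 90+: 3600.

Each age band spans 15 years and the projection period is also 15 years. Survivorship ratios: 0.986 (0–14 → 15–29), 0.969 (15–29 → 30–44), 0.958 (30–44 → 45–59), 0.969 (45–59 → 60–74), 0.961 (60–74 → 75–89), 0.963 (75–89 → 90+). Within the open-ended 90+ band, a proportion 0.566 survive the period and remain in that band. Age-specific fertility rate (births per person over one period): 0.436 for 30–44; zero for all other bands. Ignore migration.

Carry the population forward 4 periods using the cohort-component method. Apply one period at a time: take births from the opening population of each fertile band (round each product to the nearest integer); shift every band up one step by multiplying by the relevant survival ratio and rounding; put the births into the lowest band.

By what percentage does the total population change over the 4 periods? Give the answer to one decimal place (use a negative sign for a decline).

Period 1.
Births: 14600 * 0.436 = 6366
15–29: 3600 * 0.986 = 3550
30–44: 13300 * 0.969 = 12888
45–59: 14600 * 0.958 = 13987
60–74: 4300 * 0.969 = 4167
75–89: 14100 * 0.961 = 13550
90+: 12600 * 0.963 + 3600 * 0.566 = 12134 + 2038 = 14172
Giving 6366 / 3550 / 12888 / 13987 / 4167 / 13550 / 14172.
Period 2.
Births: 12888 * 0.436 = 5619
15–29: 6366 * 0.986 = 6277
30–44: 3550 * 0.969 = 3440
45–59: 12888 * 0.958 = 12347
60–74: 13987 * 0.969 = 13553
75–89: 4167 * 0.961 = 4004
90+: 13550 * 0.963 + 14172 * 0.566 = 13049 + 8021 = 21070
Giving 5619 / 6277 / 3440 / 12347 / 13553 / 4004 / 21070.
Period 3.
Births: 3440 * 0.436 = 1500
15–29: 5619 * 0.986 = 5540
30–44: 6277 * 0.969 = 6082
45–59: 3440 * 0.958 = 3296
60–74: 12347 * 0.969 = 11964
75–89: 13553 * 0.961 = 13024
90+: 4004 * 0.963 + 21070 * 0.566 = 3856 + 11926 = 15782
Giving 1500 / 5540 / 6082 / 3296 / 11964 / 13024 / 15782.
Period 4.
Births: 6082 * 0.436 = 2652
15–29: 1500 * 0.986 = 1479
30–44: 5540 * 0.969 = 5368
45–59: 6082 * 0.958 = 5827
60–74: 3296 * 0.969 = 3194
75–89: 11964 * 0.961 = 11497
90+: 13024 * 0.963 + 15782 * 0.566 = 12542 + 8933 = 21475
Giving 2652 / 1479 / 5368 / 5827 / 3194 / 11497 / 21475.
Total: 66100 → 51492; change = -14608; percentage change = -22.1%

-22.1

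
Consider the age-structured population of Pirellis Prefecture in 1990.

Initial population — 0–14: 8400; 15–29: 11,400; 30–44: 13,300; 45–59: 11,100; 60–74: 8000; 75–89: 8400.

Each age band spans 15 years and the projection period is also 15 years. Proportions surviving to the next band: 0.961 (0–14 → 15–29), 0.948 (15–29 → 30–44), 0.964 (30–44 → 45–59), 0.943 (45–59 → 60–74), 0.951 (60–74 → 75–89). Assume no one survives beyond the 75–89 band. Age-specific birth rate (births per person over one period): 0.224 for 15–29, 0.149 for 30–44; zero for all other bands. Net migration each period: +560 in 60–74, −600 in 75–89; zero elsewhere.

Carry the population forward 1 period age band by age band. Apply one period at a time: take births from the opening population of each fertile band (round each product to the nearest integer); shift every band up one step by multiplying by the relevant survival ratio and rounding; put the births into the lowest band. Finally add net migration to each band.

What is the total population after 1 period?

Call the groups 1 to 6, youngest first.
Period 1:
Births: 11400 × 0.224 = 2554 ; 13300 × 0.149 = 1982 ⇒ total 4536
Group 2: 8400 × 0.961 = 8072
Group 3: 11400 × 0.948 = 10807
Group 4: 13300 × 0.964 = 12821
Group 5: 11100 × 0.943 = 10467
Group 6: 8000 × 0.951 = 7608
Net migration: Group 5 + 560 → 11027; Group 6 − 600 → 7008
Population now: 0–14=4536, 15–29=8072, 30–44=10807, 45–59=12821, 60–74=11027, 75–89=7008
Total after period 1: 4536 + 8072 + 10807 + 12821 + 11027 + 7008 = 54271

54271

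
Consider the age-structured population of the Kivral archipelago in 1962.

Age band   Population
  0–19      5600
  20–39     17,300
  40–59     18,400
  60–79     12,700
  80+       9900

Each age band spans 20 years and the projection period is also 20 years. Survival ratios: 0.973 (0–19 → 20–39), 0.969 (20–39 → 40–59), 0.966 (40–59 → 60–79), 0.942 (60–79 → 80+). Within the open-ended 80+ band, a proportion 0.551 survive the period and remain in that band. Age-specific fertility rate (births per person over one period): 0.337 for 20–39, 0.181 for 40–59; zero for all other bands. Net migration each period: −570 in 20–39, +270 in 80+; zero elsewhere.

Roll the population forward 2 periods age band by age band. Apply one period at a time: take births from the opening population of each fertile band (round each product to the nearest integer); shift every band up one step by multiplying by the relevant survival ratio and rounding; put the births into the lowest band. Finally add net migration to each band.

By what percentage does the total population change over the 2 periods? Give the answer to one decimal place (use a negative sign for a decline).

[period 1]
Births: 17300 * 0.337 = 5830  |  18400 * 0.181 = 3330 → total 9160
20–39: 5600 * 0.973 = 5449
40–59: 17300 * 0.969 = 16764
60–79: 18400 * 0.966 = 17774
80+: 12700 * 0.942 + 9900 * 0.551 = 11963 + 5455 = 17418
Net migration: 20–39 − 570 → 4879; 80+ + 270 → 17688
End of period: [9160, 4879, 16764, 17774, 17688]
[period 2]
Births: 4879 * 0.337 = 1644  |  16764 * 0.181 = 3034 → total 4678
20–39: 9160 * 0.973 = 8913
40–59: 4879 * 0.969 = 4728
60–79: 16764 * 0.966 = 16194
80+: 17774 * 0.942 + 17688 * 0.551 = 16743 + 9746 = 26489
Net migration: 20–39 − 570 → 8343; 80+ + 270 → 26759
End of period: [4678, 8343, 4728, 16194, 26759]
Total: 63900 → 60702; change = -3198; percentage change = -5.0%

-5.0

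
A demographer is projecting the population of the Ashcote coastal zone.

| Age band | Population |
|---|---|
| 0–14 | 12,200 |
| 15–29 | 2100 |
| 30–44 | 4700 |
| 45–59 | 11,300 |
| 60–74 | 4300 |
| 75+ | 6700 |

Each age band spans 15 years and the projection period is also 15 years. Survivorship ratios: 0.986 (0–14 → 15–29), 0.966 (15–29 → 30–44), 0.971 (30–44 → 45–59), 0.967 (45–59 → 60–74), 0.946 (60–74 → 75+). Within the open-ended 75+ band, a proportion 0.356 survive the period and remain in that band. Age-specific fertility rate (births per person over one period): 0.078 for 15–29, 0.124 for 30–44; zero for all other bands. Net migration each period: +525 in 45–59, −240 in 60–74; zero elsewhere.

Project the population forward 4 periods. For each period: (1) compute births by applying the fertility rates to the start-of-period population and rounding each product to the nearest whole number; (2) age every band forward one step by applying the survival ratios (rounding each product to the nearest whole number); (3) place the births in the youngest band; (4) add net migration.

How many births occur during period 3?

1498

After projecting period 1:
Births: 2100 × 0.078 = 164, 4700 × 0.124 = 583 → 747
15–29: 12200 × 0.986 = 12029
30–44: 2100 × 0.966 = 2029
45–59: 4700 × 0.971 = 4564
60–74: 11300 × 0.967 = 10927
75+: 4300 × 0.946 + 6700 × 0.356 = 4068 + 2385 = 6453
Net migration: 45–59 + 525 → 5089; 60–74 − 240 → 10687
End of period: [747, 12029, 2029, 5089, 10687, 6453]
After projecting period 2:
Births: 12029 × 0.078 = 938, 2029 × 0.124 = 252 → 1190
15–29: 747 × 0.986 = 737
30–44: 12029 × 0.966 = 11620
45–59: 2029 × 0.971 = 1970
60–74: 5089 × 0.967 = 4921
75+: 10687 × 0.946 + 6453 × 0.356 = 10110 + 2297 = 12407
Net migration: 45–59 + 525 → 2495; 60–74 − 240 → 4681
End of period: [1190, 737, 11620, 2495, 4681, 12407]
After projecting period 3:
Births: 737 × 0.078 = 57, 11620 × 0.124 = 1441 → 1498
15–29: 1190 × 0.986 = 1173
30–44: 737 × 0.966 = 712
45–59: 11620 × 0.971 = 11283
60–74: 2495 × 0.967 = 2413
75+: 4681 × 0.946 + 12407 × 0.356 = 4428 + 4417 = 8845
Net migration: 45–59 + 525 → 11808; 60–74 − 240 → 2173
End of period: [1498, 1173, 712, 11808, 2173, 8845]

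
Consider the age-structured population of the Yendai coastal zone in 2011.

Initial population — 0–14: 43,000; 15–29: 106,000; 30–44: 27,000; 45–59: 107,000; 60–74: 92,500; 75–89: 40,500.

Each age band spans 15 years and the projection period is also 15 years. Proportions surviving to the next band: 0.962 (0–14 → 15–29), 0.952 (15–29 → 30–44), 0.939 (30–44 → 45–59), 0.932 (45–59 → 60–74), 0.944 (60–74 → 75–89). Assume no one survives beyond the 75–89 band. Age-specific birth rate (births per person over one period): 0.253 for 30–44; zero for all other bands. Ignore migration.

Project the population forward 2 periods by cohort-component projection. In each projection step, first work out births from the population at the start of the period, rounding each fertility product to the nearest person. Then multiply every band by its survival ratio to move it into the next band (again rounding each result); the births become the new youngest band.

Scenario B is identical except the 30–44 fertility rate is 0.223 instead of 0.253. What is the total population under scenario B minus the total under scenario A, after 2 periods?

-3807

— Period 1 —
Births: 27000 × 0.253 = 6831
15–29: 43000 × 0.962 = 41366
30–44: 106000 × 0.952 = 100912
45–59: 27000 × 0.939 = 25353
60–74: 107000 × 0.932 = 99724
75–89: 92500 × 0.944 = 87320
Population now: 0–14=6831, 15–29=41366, 30–44=100912, 45–59=25353, 60–74=99724, 75–89=87320
— Period 2 —
Births: 100912 × 0.253 = 25531
15–29: 6831 × 0.962 = 6571
30–44: 41366 × 0.952 = 39380
45–59: 100912 × 0.939 = 94756
60–74: 25353 × 0.932 = 23629
75–89: 99724 × 0.944 = 94139
Population now: 0–14=25531, 15–29=6571, 30–44=39380, 45–59=94756, 60–74=23629, 75–89=94139
Scenario A total after 2 periods: 284006
Scenario B projection —
— Period 1 —
Births: 27000 × 0.223 = 6021
15–29: 43000 × 0.962 = 41366
30–44: 106000 × 0.952 = 100912
45–59: 27000 × 0.939 = 25353
60–74: 107000 × 0.932 = 99724
75–89: 92500 × 0.944 = 87320
Population now: 0–14=6021, 15–29=41366, 30–44=100912, 45–59=25353, 60–74=99724, 75–89=87320
— Period 2 —
Births: 100912 × 0.223 = 22503
15–29: 6021 × 0.962 = 5792
30–44: 41366 × 0.952 = 39380
45–59: 100912 × 0.939 = 94756
60–74: 25353 × 0.932 = 23629
75–89: 99724 × 0.944 = 94139
Population now: 0–14=22503, 15–29=5792, 30–44=39380, 45–59=94756, 60–74=23629, 75–89=94139
Scenario B total after 2 periods: 280199
Difference B − A = 280199 − 284006 = -3807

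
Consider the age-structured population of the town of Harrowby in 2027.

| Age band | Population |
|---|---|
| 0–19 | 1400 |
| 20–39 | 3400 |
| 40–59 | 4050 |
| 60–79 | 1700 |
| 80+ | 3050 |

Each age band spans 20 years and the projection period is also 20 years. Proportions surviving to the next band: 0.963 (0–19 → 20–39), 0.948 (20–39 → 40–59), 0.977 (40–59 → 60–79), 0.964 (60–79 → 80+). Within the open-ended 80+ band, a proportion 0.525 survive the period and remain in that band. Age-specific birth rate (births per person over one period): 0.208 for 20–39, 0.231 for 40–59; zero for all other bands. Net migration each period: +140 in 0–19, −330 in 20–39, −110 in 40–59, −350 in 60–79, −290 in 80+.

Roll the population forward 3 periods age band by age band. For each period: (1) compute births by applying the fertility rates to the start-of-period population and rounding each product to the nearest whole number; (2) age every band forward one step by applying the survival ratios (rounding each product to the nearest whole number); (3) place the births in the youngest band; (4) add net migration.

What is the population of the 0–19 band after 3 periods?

626

— Period 1 —
Births: 3400 × 0.208 = 707 ; 4050 × 0.231 = 936 — total 1643
20–39: 1400 × 0.963 = 1348
40–59: 3400 × 0.948 = 3223
60–79: 4050 × 0.977 = 3957
80+: 1700 × 0.964 + 3050 × 0.525 = 1639 + 1601 = 3240
Net migration: 0–19 + 140 → 1783; 20–39 − 330 → 1018; 40–59 − 110 → 3113; 60–79 − 350 → 3607; 80+ − 290 → 2950
Giving 1783 / 1018 / 3113 / 3607 / 2950.
— Period 2 —
Births: 1018 × 0.208 = 212 ; 3113 × 0.231 = 719 — total 931
20–39: 1783 × 0.963 = 1717
40–59: 1018 × 0.948 = 965
60–79: 3113 × 0.977 = 3041
80+: 3607 × 0.964 + 2950 × 0.525 = 3477 + 1549 = 5026
Net migration: 0–19 + 140 → 1071; 20–39 − 330 → 1387; 40–59 − 110 → 855; 60–79 − 350 → 2691; 80+ − 290 → 4736
Giving 1071 / 1387 / 855 / 2691 / 4736.
— Period 3 —
Births: 1387 × 0.208 = 288 ; 855 × 0.231 = 198 — total 486
20–39: 1071 × 0.963 = 1031
40–59: 1387 × 0.948 = 1315
60–79: 855 × 0.977 = 835
80+: 2691 × 0.964 + 4736 × 0.525 = 2594 + 2486 = 5080
Net migration: 0–19 + 140 → 626; 20–39 − 330 → 701; 40–59 − 110 → 1205; 60–79 − 350 → 485; 80+ − 290 → 4790
Giving 626 / 701 / 1205 / 485 / 4790.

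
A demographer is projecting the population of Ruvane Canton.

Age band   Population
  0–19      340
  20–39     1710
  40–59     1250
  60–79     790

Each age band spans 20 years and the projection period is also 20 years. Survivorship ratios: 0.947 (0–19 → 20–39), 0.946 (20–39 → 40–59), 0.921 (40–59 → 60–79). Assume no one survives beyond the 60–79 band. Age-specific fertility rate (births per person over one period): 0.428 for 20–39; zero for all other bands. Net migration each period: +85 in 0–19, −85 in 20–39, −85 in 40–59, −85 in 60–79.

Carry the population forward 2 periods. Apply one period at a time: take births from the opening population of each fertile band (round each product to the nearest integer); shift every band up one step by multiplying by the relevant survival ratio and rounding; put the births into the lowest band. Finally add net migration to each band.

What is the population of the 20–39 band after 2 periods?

Call the groups 1 to 4, youngest first.
— Period 1 —
Births: 1710 * 0.428 = 732
Group 2: 340 * 0.947 = 322
Group 3: 1710 * 0.946 = 1618
Group 4: 1250 * 0.921 = 1151
Net migration: Group 1 + 85 → 817; Group 2 − 85 → 237; Group 3 − 85 → 1533; Group 4 − 85 → 1066
→ [817, 237, 1533, 1066]
— Period 2 —
Births: 237 * 0.428 = 101
Group 2: 817 * 0.947 = 774
Group 3: 237 * 0.946 = 224
Group 4: 1533 * 0.921 = 1412
Net migration: Group 1 + 85 → 186; Group 2 − 85 → 689; Group 3 − 85 → 139; Group 4 − 85 → 1327
→ [186, 689, 139, 1327]

689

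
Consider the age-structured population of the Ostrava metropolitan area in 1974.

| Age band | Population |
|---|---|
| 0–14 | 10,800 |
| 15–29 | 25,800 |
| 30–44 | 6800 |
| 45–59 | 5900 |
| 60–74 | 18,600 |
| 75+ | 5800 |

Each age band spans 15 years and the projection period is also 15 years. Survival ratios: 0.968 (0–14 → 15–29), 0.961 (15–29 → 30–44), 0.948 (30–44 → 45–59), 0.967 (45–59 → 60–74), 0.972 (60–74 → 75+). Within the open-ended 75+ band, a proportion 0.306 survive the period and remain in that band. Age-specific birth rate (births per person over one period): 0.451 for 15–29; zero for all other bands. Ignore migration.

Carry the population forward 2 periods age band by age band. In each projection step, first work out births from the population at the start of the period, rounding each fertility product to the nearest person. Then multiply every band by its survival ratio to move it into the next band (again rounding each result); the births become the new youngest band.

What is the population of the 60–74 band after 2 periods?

(Groups numbered youngest = 1 to oldest = 6.)
Period 1.
Births: 25800 × 0.451 = 11636
Group 2: 10800 × 0.968 = 10454
Group 3: 25800 × 0.961 = 24794
Group 4: 6800 × 0.948 = 6446
Group 5: 5900 × 0.967 = 5705
Group 6: 18600 × 0.972 + 5800 × 0.306 = 18079 + 1775 = 19854
→ [11636, 10454, 24794, 6446, 5705, 19854]
Period 2.
Births: 10454 × 0.451 = 4715
Group 2: 11636 × 0.968 = 11264
Group 3: 10454 × 0.961 = 10046
Group 4: 24794 × 0.948 = 23505
Group 5: 6446 × 0.967 = 6233
Group 6: 5705 × 0.972 + 19854 × 0.306 = 5545 + 6075 = 11620
→ [4715, 11264, 10046, 23505, 6233, 11620]

6233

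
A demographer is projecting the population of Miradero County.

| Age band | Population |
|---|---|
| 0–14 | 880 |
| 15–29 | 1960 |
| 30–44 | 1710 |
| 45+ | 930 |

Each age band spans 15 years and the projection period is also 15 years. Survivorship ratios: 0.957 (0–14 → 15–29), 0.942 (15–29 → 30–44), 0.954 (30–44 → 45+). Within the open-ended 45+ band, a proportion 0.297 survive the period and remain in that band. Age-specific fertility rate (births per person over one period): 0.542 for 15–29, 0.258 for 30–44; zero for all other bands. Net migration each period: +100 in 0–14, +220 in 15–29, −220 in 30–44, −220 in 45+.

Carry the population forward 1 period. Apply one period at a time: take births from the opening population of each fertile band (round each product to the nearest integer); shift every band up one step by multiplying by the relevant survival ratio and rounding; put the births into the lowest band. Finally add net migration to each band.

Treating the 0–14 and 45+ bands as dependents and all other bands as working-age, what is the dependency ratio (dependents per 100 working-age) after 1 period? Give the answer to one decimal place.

122.4

Period 1:
Births: 1960 × 0.542 = 1062  |  1710 × 0.258 = 441 → total 1503
15–29: 880 × 0.957 = 842
30–44: 1960 × 0.942 = 1846
45+: 1710 × 0.954 + 930 × 0.297 = 1631 + 276 = 1907
Net migration: 0–14 + 100 → 1603; 15–29 + 220 → 1062; 30–44 − 220 → 1626; 45+ − 220 → 1687
→ [1603, 1062, 1626, 1687]
Dependents (band 0–14 + band 45+) = 1603 + 1687 = 3290; working-age = 2688; ratio = 3290/2688 × 100 = 122.4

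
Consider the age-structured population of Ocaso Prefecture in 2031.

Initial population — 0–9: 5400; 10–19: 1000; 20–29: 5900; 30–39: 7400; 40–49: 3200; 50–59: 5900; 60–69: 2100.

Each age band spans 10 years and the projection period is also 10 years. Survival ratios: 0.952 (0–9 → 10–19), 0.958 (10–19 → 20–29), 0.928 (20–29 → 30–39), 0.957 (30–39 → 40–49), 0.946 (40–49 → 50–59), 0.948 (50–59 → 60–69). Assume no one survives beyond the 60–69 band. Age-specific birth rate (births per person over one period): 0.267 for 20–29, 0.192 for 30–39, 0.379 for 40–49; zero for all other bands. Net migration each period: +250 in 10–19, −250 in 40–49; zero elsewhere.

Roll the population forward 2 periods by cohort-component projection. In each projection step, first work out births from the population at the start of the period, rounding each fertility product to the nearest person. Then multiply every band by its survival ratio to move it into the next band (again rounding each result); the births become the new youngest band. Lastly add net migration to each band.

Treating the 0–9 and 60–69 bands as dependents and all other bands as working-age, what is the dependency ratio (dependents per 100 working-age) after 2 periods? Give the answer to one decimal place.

Let group 1 be 0–9 through group 7 = 60–69.
[period 1]
Births: 5900 × 0.267 = 1575 ; 7400 × 0.192 = 1421 ; 3200 × 0.379 = 1213 — total 4209
Group 2: 5400 × 0.952 = 5141
Group 3: 1000 × 0.958 = 958
Group 4: 5900 × 0.928 = 5475
Group 5: 7400 × 0.957 = 7082
Group 6: 3200 × 0.946 = 3027
Group 7: 5900 × 0.948 = 5593
Net migration: Group 2 + 250 → 5391; Group 5 − 250 → 6832
End of period: [4209, 5391, 958, 5475, 6832, 3027, 5593]
[period 2]
Births: 958 × 0.267 = 256 ; 5475 × 0.192 = 1051 ; 6832 × 0.379 = 2589 — total 3896
Group 2: 4209 × 0.952 = 4007
Group 3: 5391 × 0.958 = 5165
Group 4: 958 × 0.928 = 889
Group 5: 5475 × 0.957 = 5240
Group 6: 6832 × 0.946 = 6463
Group 7: 3027 × 0.948 = 2870
Net migration: Group 2 + 250 → 4257; Group 5 − 250 → 4990
End of period: [3896, 4257, 5165, 889, 4990, 6463, 2870]
Dependents (band 0–9 + band 60–69) = 3896 + 2870 = 6766; working-age = 21764; ratio = 6766/21764 × 100 = 31.1

31.1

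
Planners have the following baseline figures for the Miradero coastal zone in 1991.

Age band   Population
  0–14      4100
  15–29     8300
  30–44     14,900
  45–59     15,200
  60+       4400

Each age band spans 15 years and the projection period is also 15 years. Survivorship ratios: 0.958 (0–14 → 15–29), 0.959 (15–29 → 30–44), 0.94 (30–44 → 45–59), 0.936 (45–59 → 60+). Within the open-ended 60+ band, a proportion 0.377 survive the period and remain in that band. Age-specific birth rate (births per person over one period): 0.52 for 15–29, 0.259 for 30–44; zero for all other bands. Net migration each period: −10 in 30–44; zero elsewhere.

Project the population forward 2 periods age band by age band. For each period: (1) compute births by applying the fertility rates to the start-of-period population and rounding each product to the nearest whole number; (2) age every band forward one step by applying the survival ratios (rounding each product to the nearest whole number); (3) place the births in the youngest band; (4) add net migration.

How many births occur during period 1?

Period 1.
Births: 8300 * 0.52 = 4316 ; 14900 * 0.259 = 3859 — total 8175
15–29: 4100 * 0.958 = 3928
30–44: 8300 * 0.959 = 7960
45–59: 14900 * 0.94 = 14006
60+: 15200 * 0.936 + 4400 * 0.377 = 14227 + 1659 = 15886
Net migration: 30–44 − 10 → 7950
→ [8175, 3928, 7950, 14006, 15886]

8175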